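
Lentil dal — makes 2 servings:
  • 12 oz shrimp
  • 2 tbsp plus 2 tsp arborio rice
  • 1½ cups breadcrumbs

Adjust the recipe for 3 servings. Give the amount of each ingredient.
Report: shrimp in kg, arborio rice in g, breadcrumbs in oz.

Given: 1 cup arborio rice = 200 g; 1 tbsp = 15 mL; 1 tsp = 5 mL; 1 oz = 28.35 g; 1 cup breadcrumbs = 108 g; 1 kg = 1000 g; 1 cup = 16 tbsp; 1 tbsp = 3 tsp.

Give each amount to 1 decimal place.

Scaling factor: 3/2 = 1.5.
shrimp: 12 oz × 3/2 × 28.35 g/oz ÷ 1000 g/kg ≈ 0.5 kg
arborio rice: (2 tbsp + 2 tsp = 8/3 tbsp) × 3/2 ÷ 16 tbsp/cup × 200 g/cup = 50.0 g
breadcrumbs: 1.5 cup × 3/2 × 108 g/cup ÷ 28.35 g/oz ≈ 8.6 oz

shrimp: 0.5 kg; arborio rice: 50.0 g; breadcrumbs: 8.6 oz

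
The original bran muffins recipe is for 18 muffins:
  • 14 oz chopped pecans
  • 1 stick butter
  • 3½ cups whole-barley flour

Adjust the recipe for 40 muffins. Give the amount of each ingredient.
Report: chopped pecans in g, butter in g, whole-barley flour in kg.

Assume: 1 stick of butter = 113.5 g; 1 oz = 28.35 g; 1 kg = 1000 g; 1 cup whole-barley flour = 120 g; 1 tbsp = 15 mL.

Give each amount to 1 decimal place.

Scaling factor: 40/18 = 20/9.
chopped pecans: 14 oz × 20/9 × 28.35 g/oz = 882.0 g
butter: 1 stick × 20/9 × 113.5 g/stick ≈ 252.2 g
whole-barley flour: 3.5 cup × 20/9 × 120 g/cup ÷ 1000 g/kg ≈ 0.9 kg

chopped pecans: 882.0 g; butter: 252.2 g; whole-barley flour: 0.9 kg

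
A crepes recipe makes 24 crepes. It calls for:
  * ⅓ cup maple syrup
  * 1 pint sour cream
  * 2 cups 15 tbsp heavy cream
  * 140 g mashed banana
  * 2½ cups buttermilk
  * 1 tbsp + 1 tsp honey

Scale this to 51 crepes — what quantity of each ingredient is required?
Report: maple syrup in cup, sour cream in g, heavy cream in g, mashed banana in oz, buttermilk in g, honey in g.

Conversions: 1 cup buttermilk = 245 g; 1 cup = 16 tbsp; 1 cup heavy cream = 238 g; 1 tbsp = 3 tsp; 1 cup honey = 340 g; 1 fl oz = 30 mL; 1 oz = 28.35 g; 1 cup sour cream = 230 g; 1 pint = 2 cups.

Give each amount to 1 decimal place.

Scaling factor: 51/24 = 17/8 = 2.125.
maple syrup: 1/3 cup × 17/8 ≈ 0.7 cup
sour cream: 1 pint × 17/8 × 2 cup/pint × 230 g/cup = 977.5 g
heavy cream: (2 cup + 15 tbsp = 2.9375 cup) × 17/8 × 238 g/cup ≈ 1485.6 g
mashed banana: 140 g × 17/8 ÷ 28.35 g/oz ≈ 10.5 oz
buttermilk: 2.5 cup × 17/8 × 245 g/cup ≈ 1301.6 g
honey: (1 tbsp + 1 tsp = 4/3 tbsp) × 17/8 ÷ 16 tbsp/cup × 340 g/cup ≈ 60.2 g

maple syrup: 0.7 cup; sour cream: 977.5 g; heavy cream: 1485.6 g; mashed banana: 10.5 oz; buttermilk: 1301.6 g; honey: 60.2 g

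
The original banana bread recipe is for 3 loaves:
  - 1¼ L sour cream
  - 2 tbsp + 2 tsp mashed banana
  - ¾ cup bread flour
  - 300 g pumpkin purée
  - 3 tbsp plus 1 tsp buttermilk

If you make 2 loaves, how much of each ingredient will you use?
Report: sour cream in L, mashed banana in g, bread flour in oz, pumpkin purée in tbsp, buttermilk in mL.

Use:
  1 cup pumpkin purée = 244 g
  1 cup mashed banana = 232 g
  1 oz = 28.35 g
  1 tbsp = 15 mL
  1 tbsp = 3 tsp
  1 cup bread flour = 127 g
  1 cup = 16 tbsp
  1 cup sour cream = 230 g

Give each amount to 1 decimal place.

Scaling factor: 2/3.
sour cream: 1.25 L × 2/3 ≈ 0.8 L
mashed banana: (2 tbsp + 2 tsp = 8/3 tbsp) × 2/3 ÷ 16 tbsp/cup × 232 g/cup ≈ 25.8 g
bread flour: 0.75 cup × 2/3 × 127 g/cup ÷ 28.35 g/oz ≈ 2.2 oz
pumpkin purée: 300 g × 2/3 ÷ 244 g/cup × 16 tbsp/cup ≈ 13.1 tbsp
buttermilk: (3 tbsp + 1 tsp = 10/3 tbsp) × 2/3 × 15 mL/tbsp ≈ 33.3 mL

sour cream: 0.8 L; mashed banana: 25.8 g; bread flour: 2.2 oz; pumpkin purée: 13.1 tbsp; buttermilk: 33.3 mL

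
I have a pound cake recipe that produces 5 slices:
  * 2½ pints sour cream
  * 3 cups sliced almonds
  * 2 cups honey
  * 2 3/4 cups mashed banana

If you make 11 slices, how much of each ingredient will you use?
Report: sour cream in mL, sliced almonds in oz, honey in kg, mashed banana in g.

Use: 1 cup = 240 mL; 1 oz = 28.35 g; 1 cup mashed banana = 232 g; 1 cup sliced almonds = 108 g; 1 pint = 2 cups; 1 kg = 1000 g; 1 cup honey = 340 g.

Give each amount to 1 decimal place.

sour cream: 2640.0 mL; sliced almonds: 25.1 oz; honey: 1.5 kg; mashed banana: 1403.6 g

Scaling factor: 11/5 = 2.2.
sour cream: 2.5 pint × 11/5 × 2 cup/pint × 240 mL/cup = 2640.0 mL
sliced almonds: 3 cup × 11/5 × 108 g/cup ÷ 28.35 g/oz ≈ 25.1 oz
honey: 2 cup × 11/5 × 340 g/cup ÷ 1000 g/kg ≈ 1.5 kg
mashed banana: 2.75 cup × 11/5 × 232 g/cup = 1403.6 g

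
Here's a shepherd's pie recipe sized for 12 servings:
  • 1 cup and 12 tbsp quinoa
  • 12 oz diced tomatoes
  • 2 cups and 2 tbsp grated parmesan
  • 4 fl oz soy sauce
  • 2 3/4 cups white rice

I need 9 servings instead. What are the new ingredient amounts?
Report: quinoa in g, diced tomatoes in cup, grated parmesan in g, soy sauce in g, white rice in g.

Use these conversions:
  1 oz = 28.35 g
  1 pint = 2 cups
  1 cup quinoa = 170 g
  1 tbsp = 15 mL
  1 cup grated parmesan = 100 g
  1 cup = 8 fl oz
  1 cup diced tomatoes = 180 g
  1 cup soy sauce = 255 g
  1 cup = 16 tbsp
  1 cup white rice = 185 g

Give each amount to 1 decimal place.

quinoa: 223.1 g; diced tomatoes: 1.4 cup; grated parmesan: 159.4 g; soy sauce: 95.6 g; white rice: 381.6 g

Scaling factor: 9/12 = 3/4 = 0.75.
quinoa: (1 cup + 12 tbsp = 1.75 cup) × 3/4 × 170 g/cup ≈ 223.1 g
diced tomatoes: 12 oz × 3/4 × 28.35 g/oz ÷ 180 g/cup ≈ 1.4 cup
grated parmesan: (2 cup + 2 tbsp = 2.125 cup) × 3/4 × 100 g/cup ≈ 159.4 g
soy sauce: 4 fl oz × 3/4 ÷ 8 fl oz/cup × 255 g/cup ≈ 95.6 g
white rice: 2.75 cup × 3/4 × 185 g/cup ≈ 381.6 g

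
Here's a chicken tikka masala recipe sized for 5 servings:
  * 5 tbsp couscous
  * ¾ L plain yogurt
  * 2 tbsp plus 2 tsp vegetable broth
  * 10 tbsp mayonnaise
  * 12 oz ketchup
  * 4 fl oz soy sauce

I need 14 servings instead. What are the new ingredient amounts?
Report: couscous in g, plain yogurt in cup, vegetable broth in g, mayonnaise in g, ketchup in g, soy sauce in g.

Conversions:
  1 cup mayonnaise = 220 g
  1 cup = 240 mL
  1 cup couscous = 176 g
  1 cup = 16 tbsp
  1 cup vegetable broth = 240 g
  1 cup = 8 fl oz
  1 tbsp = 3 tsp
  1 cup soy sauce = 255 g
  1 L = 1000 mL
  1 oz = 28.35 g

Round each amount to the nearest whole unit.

Scaling factor: 14/5 = 2.8.
couscous: 5 tbsp × 14/5 ÷ 16 tbsp/cup × 176 g/cup = 154 g
plain yogurt: 0.75 L × 14/5 × 1000 mL/L ÷ 240 mL/cup ≈ 9 cup
vegetable broth: (2 tbsp + 2 tsp = 8/3 tbsp) × 14/5 ÷ 16 tbsp/cup × 240 g/cup = 112 g
mayonnaise: 10 tbsp × 14/5 ÷ 16 tbsp/cup × 220 g/cup = 385 g
ketchup: 12 oz × 14/5 × 28.35 g/oz ≈ 953 g
soy sauce: 4 fl oz × 14/5 ÷ 8 fl oz/cup × 255 g/cup = 357 g

couscous: 154 g; plain yogurt: 9 cup; vegetable broth: 112 g; mayonnaise: 385 g; ketchup: 953 g; soy sauce: 357 g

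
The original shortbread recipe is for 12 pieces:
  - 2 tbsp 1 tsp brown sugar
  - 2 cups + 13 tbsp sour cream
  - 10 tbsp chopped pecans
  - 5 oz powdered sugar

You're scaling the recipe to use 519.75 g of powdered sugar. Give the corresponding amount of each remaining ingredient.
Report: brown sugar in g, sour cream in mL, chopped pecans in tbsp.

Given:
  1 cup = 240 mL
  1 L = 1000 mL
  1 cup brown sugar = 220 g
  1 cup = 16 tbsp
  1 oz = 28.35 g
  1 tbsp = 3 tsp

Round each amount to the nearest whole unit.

brown sugar: 118 g; sour cream: 2475 mL; chopped pecans: 37 tbsp

The original recipe has 141.75 g of powdered sugar, so the scaling factor is 519.75 ÷ 141.75 = 11/3.
brown sugar: (2 tbsp + 1 tsp = 7/3 tbsp) × 11/3 ÷ 16 tbsp/cup × 220 g/cup ≈ 118 g
sour cream: (2 cup + 13 tbsp = 2.8125 cup) × 11/3 × 240 mL/cup = 2475 mL
chopped pecans: 10 tbsp × 11/3 ≈ 37 tbsp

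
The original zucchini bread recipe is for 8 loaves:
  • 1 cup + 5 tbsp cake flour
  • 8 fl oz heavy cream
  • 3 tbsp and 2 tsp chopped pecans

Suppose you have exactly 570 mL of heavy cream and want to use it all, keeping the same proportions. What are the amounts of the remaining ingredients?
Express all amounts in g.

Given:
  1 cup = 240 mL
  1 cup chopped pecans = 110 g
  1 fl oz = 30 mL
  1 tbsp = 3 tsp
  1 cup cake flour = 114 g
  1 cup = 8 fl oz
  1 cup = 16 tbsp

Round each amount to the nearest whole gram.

cake flour: 355 g; chopped pecans: 60 g

The original recipe has 240 mL of heavy cream, so the scaling factor is 570 ÷ 240 = 19/8 = 2.375.
cake flour: (1 cup + 5 tbsp = 1.3125 cup) × 19/8 × 114 g/cup ≈ 355 g
chopped pecans: (3 tbsp + 2 tsp = 11/3 tbsp) × 19/8 ÷ 16 tbsp/cup × 110 g/cup ≈ 60 g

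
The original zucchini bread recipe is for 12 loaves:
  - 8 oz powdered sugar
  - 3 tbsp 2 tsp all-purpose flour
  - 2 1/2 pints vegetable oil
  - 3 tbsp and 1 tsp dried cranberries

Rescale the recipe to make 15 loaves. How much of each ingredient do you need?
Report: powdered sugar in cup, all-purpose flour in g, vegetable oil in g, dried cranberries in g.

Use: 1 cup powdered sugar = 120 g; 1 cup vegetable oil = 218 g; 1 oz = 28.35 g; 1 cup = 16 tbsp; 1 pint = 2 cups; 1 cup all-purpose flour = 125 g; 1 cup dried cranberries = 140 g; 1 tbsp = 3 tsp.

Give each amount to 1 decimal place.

Scaling factor: 15/12 = 5/4 = 1.25.
powdered sugar: 8 oz × 5/4 × 28.35 g/oz ÷ 120 g/cup ≈ 2.4 cup
all-purpose flour: (3 tbsp + 2 tsp = 11/3 tbsp) × 5/4 ÷ 16 tbsp/cup × 125 g/cup ≈ 35.8 g
vegetable oil: 2.5 pint × 5/4 × 2 cup/pint × 218 g/cup = 1362.5 g
dried cranberries: (3 tbsp + 1 tsp = 10/3 tbsp) × 5/4 ÷ 16 tbsp/cup × 140 g/cup ≈ 36.5 g

powdered sugar: 2.4 cup; all-purpose flour: 35.8 g; vegetable oil: 1362.5 g; dried cranberries: 36.5 g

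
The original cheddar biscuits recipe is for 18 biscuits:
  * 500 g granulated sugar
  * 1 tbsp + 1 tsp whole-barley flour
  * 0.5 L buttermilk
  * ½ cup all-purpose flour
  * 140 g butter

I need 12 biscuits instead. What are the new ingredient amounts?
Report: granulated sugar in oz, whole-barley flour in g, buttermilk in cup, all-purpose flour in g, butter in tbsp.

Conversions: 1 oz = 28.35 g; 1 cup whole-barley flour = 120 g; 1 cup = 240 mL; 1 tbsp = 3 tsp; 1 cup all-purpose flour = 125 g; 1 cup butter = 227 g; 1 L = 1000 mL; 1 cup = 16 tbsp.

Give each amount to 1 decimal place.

granulated sugar: 11.8 oz; whole-barley flour: 6.7 g; buttermilk: 1.4 cup; all-purpose flour: 41.7 g; butter: 6.6 tbsp

Scaling factor: 12/18 = 2/3.
granulated sugar: 500 g × 2/3 ÷ 28.35 g/oz ≈ 11.8 oz
whole-barley flour: (1 tbsp + 1 tsp = 4/3 tbsp) × 2/3 ÷ 16 tbsp/cup × 120 g/cup ≈ 6.7 g
buttermilk: 0.5 L × 2/3 × 1000 mL/L ÷ 240 mL/cup ≈ 1.4 cup
all-purpose flour: 0.5 cup × 2/3 × 125 g/cup ≈ 41.7 g
butter: 140 g × 2/3 ÷ 227 g/cup × 16 tbsp/cup ≈ 6.6 tbsp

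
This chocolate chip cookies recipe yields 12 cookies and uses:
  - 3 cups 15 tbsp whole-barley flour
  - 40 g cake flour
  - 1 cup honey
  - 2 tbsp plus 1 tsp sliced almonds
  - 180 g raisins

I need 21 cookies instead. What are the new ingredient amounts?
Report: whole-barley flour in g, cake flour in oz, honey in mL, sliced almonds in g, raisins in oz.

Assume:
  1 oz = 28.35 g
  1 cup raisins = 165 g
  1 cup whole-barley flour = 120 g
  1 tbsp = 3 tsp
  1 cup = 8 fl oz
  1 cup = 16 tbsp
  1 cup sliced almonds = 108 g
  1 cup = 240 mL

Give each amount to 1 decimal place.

whole-barley flour: 826.9 g; cake flour: 2.5 oz; honey: 420.0 mL; sliced almonds: 27.6 g; raisins: 11.1 oz

Scaling factor: 21/12 = 7/4 = 1.75.
whole-barley flour: (3 cup + 15 tbsp = 3.9375 cup) × 7/4 × 120 g/cup ≈ 826.9 g
cake flour: 40 g × 7/4 ÷ 28.35 g/oz ≈ 2.5 oz
honey: 1 cup × 7/4 × 240 mL/cup = 420.0 mL
sliced almonds: (2 tbsp + 1 tsp = 7/3 tbsp) × 7/4 ÷ 16 tbsp/cup × 108 g/cup ≈ 27.6 g
raisins: 180 g × 7/4 ÷ 28.35 g/oz ≈ 11.1 oz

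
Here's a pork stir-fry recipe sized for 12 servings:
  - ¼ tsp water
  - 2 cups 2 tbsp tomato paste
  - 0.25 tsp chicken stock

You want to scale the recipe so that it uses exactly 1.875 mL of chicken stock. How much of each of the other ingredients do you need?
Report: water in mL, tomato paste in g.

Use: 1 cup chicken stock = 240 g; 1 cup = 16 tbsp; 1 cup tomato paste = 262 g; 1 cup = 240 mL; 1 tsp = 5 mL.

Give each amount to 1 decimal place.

water: 1.9 mL; tomato paste: 835.1 g

The original recipe has 1.25 mL of chicken stock, so the scaling factor is 1.875 ÷ 1.25 = 3/2 = 1.5.
water: 0.25 tsp × 3/2 × 5 mL/tsp ≈ 1.9 mL
tomato paste: (2 cup + 2 tbsp = 2.125 cup) × 3/2 × 262 g/cup ≈ 835.1 g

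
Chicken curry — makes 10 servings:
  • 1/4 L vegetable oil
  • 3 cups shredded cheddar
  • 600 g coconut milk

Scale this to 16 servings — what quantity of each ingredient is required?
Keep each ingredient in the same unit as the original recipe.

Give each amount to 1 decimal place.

Scaling factor: 16/10 = 8/5 = 1.6.
vegetable oil: 0.25 L × 8/5 = 0.4 L
shredded cheddar: 3 cup × 8/5 = 4.8 cup
coconut milk: 600 g × 8/5 = 960.0 g

vegetable oil: 0.4 L; shredded cheddar: 4.8 cup; coconut milk: 960.0 g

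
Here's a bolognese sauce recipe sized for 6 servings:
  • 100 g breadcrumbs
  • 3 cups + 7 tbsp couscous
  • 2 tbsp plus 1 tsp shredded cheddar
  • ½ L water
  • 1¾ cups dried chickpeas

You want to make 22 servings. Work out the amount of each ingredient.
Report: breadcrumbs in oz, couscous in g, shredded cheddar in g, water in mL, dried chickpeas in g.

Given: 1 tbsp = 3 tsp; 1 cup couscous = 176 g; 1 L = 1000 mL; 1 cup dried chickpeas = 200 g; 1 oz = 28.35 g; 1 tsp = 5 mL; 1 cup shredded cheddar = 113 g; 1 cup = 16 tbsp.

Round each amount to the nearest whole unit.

breadcrumbs: 13 oz; couscous: 2218 g; shredded cheddar: 60 g; water: 1833 mL; dried chickpeas: 1283 g

Scaling factor: 22/6 = 11/3.
breadcrumbs: 100 g × 11/3 ÷ 28.35 g/oz ≈ 13 oz
couscous: (3 cup + 7 tbsp = 3.4375 cup) × 11/3 × 176 g/cup ≈ 2218 g
shredded cheddar: (2 tbsp + 1 tsp = 7/3 tbsp) × 11/3 ÷ 16 tbsp/cup × 113 g/cup ≈ 60 g
water: 0.5 L × 11/3 × 1000 mL/L ≈ 1833 mL
dried chickpeas: 1.75 cup × 11/3 × 200 g/cup ≈ 1283 g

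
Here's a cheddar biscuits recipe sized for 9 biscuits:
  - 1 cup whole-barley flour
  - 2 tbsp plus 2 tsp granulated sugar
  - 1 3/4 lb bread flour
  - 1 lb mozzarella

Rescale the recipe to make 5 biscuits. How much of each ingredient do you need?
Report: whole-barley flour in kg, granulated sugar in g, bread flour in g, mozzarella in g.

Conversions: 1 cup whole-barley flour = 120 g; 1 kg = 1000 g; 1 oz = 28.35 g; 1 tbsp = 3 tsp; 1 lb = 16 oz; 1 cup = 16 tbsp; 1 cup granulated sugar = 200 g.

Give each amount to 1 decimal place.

whole-barley flour: 0.1 kg; granulated sugar: 18.5 g; bread flour: 441.0 g; mozzarella: 252.0 g

Scaling factor: 5/9.
whole-barley flour: 1 cup × 5/9 × 120 g/cup ÷ 1000 g/kg ≈ 0.1 kg
granulated sugar: (2 tbsp + 2 tsp = 8/3 tbsp) × 5/9 ÷ 16 tbsp/cup × 200 g/cup ≈ 18.5 g
bread flour: 1.75 lb × 5/9 × 16 oz/lb × 28.35 g/oz = 441.0 g
mozzarella: 1 lb × 5/9 × 16 oz/lb × 28.35 g/oz = 252.0 g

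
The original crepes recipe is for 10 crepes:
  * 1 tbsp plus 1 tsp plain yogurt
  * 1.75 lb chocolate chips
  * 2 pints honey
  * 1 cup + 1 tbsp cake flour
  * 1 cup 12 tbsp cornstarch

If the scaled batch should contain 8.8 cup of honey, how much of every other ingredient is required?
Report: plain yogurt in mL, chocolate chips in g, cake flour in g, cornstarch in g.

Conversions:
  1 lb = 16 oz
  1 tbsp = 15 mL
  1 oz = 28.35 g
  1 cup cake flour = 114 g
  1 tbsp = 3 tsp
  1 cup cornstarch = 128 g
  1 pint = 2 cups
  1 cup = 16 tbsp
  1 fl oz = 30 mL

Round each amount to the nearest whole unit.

The original recipe has 4 cup of honey, so the scaling factor is 8.8 ÷ 4 = 11/5 = 2.2.
plain yogurt: (1 tbsp + 1 tsp = 4/3 tbsp) × 11/5 × 15 mL/tbsp = 44 mL
chocolate chips: 1.75 lb × 11/5 × 16 oz/lb × 28.35 g/oz ≈ 1746 g
cake flour: (1 cup + 1 tbsp = 1.0625 cup) × 11/5 × 114 g/cup ≈ 266 g
cornstarch: (1 cup + 12 tbsp = 1.75 cup) × 11/5 × 128 g/cup ≈ 493 g

plain yogurt: 44 mL; chocolate chips: 1746 g; cake flour: 266 g; cornstarch: 493 g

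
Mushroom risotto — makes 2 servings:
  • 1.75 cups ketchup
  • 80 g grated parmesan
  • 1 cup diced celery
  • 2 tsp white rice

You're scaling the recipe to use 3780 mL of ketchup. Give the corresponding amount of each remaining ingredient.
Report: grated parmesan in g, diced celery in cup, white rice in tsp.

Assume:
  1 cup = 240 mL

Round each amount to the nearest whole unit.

grated parmesan: 720 g; diced celery: 9 cup; white rice: 18 tsp

The original recipe has 420 mL of ketchup, so the scaling factor is 3780 ÷ 420 = 9.
grated parmesan: 80 g × 9 = 720 g
diced celery: 1 cup × 9 = 9 cup
white rice: 2 tsp × 9 = 18 tsp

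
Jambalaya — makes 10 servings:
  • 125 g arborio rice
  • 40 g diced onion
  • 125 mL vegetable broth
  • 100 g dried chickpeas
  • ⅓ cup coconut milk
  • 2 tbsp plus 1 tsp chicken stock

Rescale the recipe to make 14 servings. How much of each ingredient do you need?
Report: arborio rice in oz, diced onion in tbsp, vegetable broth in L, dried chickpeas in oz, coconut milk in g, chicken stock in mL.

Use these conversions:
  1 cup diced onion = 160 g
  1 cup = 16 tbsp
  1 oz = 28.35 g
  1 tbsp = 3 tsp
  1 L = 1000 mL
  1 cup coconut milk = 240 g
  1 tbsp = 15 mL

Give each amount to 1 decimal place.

Scaling factor: 14/10 = 7/5 = 1.4.
arborio rice: 125 g × 7/5 ÷ 28.35 g/oz ≈ 6.2 oz
diced onion: 40 g × 7/5 ÷ 160 g/cup × 16 tbsp/cup = 5.6 tbsp
vegetable broth: 125 mL × 7/5 ÷ 1000 mL/L ≈ 0.2 L
dried chickpeas: 100 g × 7/5 ÷ 28.35 g/oz ≈ 4.9 oz
coconut milk: 1/3 cup × 7/5 × 240 g/cup = 112.0 g
chicken stock: (2 tbsp + 1 tsp = 7/3 tbsp) × 7/5 × 15 mL/tbsp = 49.0 mL

arborio rice: 6.2 oz; diced onion: 5.6 tbsp; vegetable broth: 0.2 L; dried chickpeas: 4.9 oz; coconut milk: 112.0 g; chicken stock: 49.0 mL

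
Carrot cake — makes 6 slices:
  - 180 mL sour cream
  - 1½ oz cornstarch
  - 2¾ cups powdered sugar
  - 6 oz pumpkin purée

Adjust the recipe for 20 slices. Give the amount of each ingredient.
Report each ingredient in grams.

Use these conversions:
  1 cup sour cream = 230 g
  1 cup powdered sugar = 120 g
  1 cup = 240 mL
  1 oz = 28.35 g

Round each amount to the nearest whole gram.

sour cream: 575 g; cornstarch: 142 g; powdered sugar: 1100 g; pumpkin purée: 567 g

Scaling factor: 20/6 = 10/3.
sour cream: 180 mL × 10/3 ÷ 240 mL/cup × 230 g/cup = 575 g
cornstarch: 1.5 oz × 10/3 × 28.35 g/oz ≈ 142 g
powdered sugar: 2.75 cup × 10/3 × 120 g/cup = 1100 g
pumpkin purée: 6 oz × 10/3 × 28.35 g/oz = 567 g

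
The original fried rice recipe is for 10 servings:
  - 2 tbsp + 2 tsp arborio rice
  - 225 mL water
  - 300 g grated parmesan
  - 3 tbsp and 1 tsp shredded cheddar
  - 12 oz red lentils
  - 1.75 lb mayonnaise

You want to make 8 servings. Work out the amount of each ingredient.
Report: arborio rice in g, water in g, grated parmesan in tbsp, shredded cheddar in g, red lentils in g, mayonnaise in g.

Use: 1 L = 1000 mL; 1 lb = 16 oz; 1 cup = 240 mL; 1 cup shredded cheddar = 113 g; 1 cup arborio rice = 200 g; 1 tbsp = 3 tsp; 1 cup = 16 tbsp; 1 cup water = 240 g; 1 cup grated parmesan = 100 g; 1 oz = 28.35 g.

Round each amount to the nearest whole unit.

Scaling factor: 8/10 = 4/5 = 0.8.
arborio rice: (2 tbsp + 2 tsp = 8/3 tbsp) × 4/5 ÷ 16 tbsp/cup × 200 g/cup ≈ 27 g
water: 225 mL × 4/5 ÷ 240 mL/cup × 240 g/cup = 180 g
grated parmesan: 300 g × 4/5 ÷ 100 g/cup × 16 tbsp/cup ≈ 38 tbsp
shredded cheddar: (3 tbsp + 1 tsp = 10/3 tbsp) × 4/5 ÷ 16 tbsp/cup × 113 g/cup ≈ 19 g
red lentils: 12 oz × 4/5 × 28.35 g/oz ≈ 272 g
mayonnaise: 1.75 lb × 4/5 × 16 oz/lb × 28.35 g/oz ≈ 635 g

arborio rice: 27 g; water: 180 g; grated parmesan: 38 tbsp; shredded cheddar: 19 g; red lentils: 272 g; mayonnaise: 635 g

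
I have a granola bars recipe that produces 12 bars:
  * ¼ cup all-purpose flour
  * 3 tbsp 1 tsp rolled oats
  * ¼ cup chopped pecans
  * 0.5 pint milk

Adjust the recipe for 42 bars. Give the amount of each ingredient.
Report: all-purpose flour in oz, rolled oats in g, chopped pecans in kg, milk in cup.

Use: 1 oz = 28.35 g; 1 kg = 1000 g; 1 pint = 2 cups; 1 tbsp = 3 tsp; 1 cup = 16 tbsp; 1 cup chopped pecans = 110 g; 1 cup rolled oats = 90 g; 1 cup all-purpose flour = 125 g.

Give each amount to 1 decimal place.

Scaling factor: 42/12 = 7/2 = 3.5.
all-purpose flour: 0.25 cup × 7/2 × 125 g/cup ÷ 28.35 g/oz ≈ 3.9 oz
rolled oats: (3 tbsp + 1 tsp = 10/3 tbsp) × 7/2 ÷ 16 tbsp/cup × 90 g/cup ≈ 65.6 g
chopped pecans: 0.25 cup × 7/2 × 110 g/cup ÷ 1000 g/kg ≈ 0.1 kg
milk: 0.5 pint × 7/2 × 2 cup/pint = 3.5 cup

all-purpose flour: 3.9 oz; rolled oats: 65.6 g; chopped pecans: 0.1 kg; milk: 3.5 cup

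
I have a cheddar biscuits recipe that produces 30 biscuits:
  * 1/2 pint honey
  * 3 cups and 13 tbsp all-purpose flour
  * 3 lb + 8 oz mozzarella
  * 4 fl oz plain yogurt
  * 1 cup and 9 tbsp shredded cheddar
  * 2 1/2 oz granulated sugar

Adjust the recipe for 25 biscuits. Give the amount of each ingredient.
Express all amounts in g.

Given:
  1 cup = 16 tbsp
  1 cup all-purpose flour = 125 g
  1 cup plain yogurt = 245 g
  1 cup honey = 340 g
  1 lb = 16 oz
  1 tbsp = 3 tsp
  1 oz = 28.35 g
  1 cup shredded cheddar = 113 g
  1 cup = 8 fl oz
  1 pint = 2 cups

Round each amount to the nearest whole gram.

honey: 283 g; all-purpose flour: 397 g; mozzarella: 1323 g; plain yogurt: 102 g; shredded cheddar: 147 g; granulated sugar: 59 g

Scaling factor: 25/30 = 5/6.
honey: 0.5 pint × 5/6 × 2 cup/pint × 340 g/cup ≈ 283 g
all-purpose flour: (3 cup + 13 tbsp = 3.8125 cup) × 5/6 × 125 g/cup ≈ 397 g
mozzarella: (3 lb + 8 oz = 3.5 lb) × 5/6 × 16 oz/lb × 28.35 g/oz = 1323 g
plain yogurt: 4 fl oz × 5/6 ÷ 8 fl oz/cup × 245 g/cup ≈ 102 g
shredded cheddar: (1 cup + 9 tbsp = 1.5625 cup) × 5/6 × 113 g/cup ≈ 147 g
granulated sugar: 2.5 oz × 5/6 × 28.35 g/oz ≈ 59 g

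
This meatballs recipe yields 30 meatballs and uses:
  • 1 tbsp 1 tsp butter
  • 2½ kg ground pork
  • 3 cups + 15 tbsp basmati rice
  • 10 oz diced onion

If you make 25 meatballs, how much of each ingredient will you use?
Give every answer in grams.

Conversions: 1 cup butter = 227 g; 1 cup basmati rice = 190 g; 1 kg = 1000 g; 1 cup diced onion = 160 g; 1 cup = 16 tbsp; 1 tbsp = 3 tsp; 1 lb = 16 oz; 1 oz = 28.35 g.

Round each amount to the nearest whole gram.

Scaling factor: 25/30 = 5/6.
butter: (1 tbsp + 1 tsp = 4/3 tbsp) × 5/6 ÷ 16 tbsp/cup × 227 g/cup ≈ 16 g
ground pork: 2.5 kg × 5/6 × 1000 g/kg ≈ 2083 g
basmati rice: (3 cup + 15 tbsp = 3.9375 cup) × 5/6 × 190 g/cup ≈ 623 g
diced onion: 10 oz × 5/6 × 28.35 g/oz ≈ 236 g

butter: 16 g; ground pork: 2083 g; basmati rice: 623 g; diced onion: 236 g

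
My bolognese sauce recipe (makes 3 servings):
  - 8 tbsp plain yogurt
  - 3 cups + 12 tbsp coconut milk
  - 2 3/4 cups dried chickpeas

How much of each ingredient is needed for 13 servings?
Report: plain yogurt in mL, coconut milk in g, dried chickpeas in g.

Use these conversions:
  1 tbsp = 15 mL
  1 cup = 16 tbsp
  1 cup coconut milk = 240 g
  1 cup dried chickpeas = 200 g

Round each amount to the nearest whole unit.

plain yogurt: 520 mL; coconut milk: 3900 g; dried chickpeas: 2383 g

Scaling factor: 13/3.
plain yogurt: 8 tbsp × 13/3 × 15 mL/tbsp = 520 mL
coconut milk: (3 cup + 12 tbsp = 3.75 cup) × 13/3 × 240 g/cup = 3900 g
dried chickpeas: 2.75 cup × 13/3 × 200 g/cup ≈ 2383 g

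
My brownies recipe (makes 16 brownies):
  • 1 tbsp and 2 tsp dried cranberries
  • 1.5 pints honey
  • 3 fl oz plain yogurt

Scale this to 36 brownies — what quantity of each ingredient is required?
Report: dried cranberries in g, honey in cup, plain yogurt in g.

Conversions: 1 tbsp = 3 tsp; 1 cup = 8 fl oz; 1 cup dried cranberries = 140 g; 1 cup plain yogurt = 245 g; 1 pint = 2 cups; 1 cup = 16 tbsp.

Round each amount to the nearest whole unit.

dried cranberries: 33 g; honey: 7 cup; plain yogurt: 207 g

Scaling factor: 36/16 = 9/4 = 2.25.
dried cranberries: (1 tbsp + 2 tsp = 5/3 tbsp) × 9/4 ÷ 16 tbsp/cup × 140 g/cup ≈ 33 g
honey: 1.5 pint × 9/4 × 2 cup/pint ≈ 7 cup
plain yogurt: 3 fl oz × 9/4 ÷ 8 fl oz/cup × 245 g/cup ≈ 207 g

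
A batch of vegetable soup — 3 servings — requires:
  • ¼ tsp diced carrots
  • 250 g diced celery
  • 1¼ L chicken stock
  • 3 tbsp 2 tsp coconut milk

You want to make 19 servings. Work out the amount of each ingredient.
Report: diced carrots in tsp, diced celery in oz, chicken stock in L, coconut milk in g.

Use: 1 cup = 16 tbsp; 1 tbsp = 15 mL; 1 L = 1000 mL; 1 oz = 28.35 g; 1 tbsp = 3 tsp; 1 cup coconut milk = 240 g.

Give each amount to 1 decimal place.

Scaling factor: 19/3.
diced carrots: 0.25 tsp × 19/3 ≈ 1.6 tsp
diced celery: 250 g × 19/3 ÷ 28.35 g/oz ≈ 55.8 oz
chicken stock: 1.25 L × 19/3 ≈ 7.9 L
coconut milk: (3 tbsp + 2 tsp = 11/3 tbsp) × 19/3 ÷ 16 tbsp/cup × 240 g/cup ≈ 348.3 g

diced carrots: 1.6 tsp; diced celery: 55.8 oz; chicken stock: 7.9 L; coconut milk: 348.3 g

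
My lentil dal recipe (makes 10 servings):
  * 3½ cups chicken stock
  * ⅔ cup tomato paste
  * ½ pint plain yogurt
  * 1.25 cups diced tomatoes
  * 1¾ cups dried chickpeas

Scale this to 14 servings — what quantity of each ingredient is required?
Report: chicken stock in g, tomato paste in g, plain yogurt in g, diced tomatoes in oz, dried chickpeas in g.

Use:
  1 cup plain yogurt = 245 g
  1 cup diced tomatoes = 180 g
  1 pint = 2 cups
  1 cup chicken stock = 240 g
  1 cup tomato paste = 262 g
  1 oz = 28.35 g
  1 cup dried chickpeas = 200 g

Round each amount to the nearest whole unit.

chicken stock: 1176 g; tomato paste: 245 g; plain yogurt: 343 g; diced tomatoes: 11 oz; dried chickpeas: 490 g

Scaling factor: 14/10 = 7/5 = 1.4.
chicken stock: 3.5 cup × 7/5 × 240 g/cup = 1176 g
tomato paste: 2/3 cup × 7/5 × 262 g/cup ≈ 245 g
plain yogurt: 0.5 pint × 7/5 × 2 cup/pint × 245 g/cup = 343 g
diced tomatoes: 1.25 cup × 7/5 × 180 g/cup ÷ 28.35 g/oz ≈ 11 oz
dried chickpeas: 1.75 cup × 7/5 × 200 g/cup = 490 g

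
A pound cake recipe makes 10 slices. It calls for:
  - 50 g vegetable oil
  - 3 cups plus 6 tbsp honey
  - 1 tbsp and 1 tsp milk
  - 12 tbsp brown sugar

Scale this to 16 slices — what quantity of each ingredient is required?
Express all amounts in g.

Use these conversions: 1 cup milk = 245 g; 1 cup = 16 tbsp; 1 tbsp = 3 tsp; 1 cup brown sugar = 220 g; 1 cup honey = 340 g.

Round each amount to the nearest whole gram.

vegetable oil: 80 g; honey: 1836 g; milk: 33 g; brown sugar: 264 g

Scaling factor: 16/10 = 8/5 = 1.6.
vegetable oil: 50 g × 8/5 = 80 g
honey: (3 cup + 6 tbsp = 3.375 cup) × 8/5 × 340 g/cup = 1836 g
milk: (1 tbsp + 1 tsp = 4/3 tbsp) × 8/5 ÷ 16 tbsp/cup × 245 g/cup ≈ 33 g
brown sugar: 12 tbsp × 8/5 ÷ 16 tbsp/cup × 220 g/cup = 264 g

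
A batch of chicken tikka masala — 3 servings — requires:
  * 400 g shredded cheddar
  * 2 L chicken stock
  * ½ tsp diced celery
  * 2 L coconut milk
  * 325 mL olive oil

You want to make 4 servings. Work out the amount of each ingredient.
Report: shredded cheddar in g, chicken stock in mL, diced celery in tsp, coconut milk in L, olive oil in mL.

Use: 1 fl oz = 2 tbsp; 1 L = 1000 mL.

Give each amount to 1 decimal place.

shredded cheddar: 533.3 g; chicken stock: 2666.7 mL; diced celery: 0.7 tsp; coconut milk: 2.7 L; olive oil: 433.3 mL

Scaling factor: 4/3.
shredded cheddar: 400 g × 4/3 ≈ 533.3 g
chicken stock: 2 L × 4/3 × 1000 mL/L ≈ 2666.7 mL
diced celery: 0.5 tsp × 4/3 ≈ 0.7 tsp
coconut milk: 2 L × 4/3 ≈ 2.7 L
olive oil: 325 mL × 4/3 ≈ 433.3 mL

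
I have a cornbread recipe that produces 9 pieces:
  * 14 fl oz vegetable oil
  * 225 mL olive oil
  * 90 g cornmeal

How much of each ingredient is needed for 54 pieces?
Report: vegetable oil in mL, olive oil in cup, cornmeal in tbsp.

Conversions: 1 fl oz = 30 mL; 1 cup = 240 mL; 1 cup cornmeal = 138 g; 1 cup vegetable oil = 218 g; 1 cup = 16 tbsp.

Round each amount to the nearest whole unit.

vegetable oil: 2520 mL; olive oil: 6 cup; cornmeal: 63 tbsp

Scaling factor: 54/9 = 6.
vegetable oil: 14 fl oz × 6 × 30 mL/fl oz = 2520 mL
olive oil: 225 mL × 6 ÷ 240 mL/cup ≈ 6 cup
cornmeal: 90 g × 6 ÷ 138 g/cup × 16 tbsp/cup ≈ 63 tbsp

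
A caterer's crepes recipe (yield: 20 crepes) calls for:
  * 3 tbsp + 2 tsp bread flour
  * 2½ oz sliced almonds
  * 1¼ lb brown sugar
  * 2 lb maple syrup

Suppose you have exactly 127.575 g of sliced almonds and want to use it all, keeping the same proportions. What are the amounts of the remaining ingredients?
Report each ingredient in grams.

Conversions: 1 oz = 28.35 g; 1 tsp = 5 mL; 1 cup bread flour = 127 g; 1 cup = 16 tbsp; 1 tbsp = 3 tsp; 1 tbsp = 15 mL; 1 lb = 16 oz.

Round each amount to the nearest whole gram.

The original recipe has 70.875 g of sliced almonds, so the scaling factor is 127.575 ÷ 70.875 = 9/5 = 1.8.
bread flour: (3 tbsp + 2 tsp = 11/3 tbsp) × 9/5 ÷ 16 tbsp/cup × 127 g/cup ≈ 52 g
brown sugar: 1.25 lb × 9/5 × 16 oz/lb × 28.35 g/oz ≈ 1021 g
maple syrup: 2 lb × 9/5 × 16 oz/lb × 28.35 g/oz ≈ 1633 g

bread flour: 52 g; brown sugar: 1021 g; maple syrup: 1633 g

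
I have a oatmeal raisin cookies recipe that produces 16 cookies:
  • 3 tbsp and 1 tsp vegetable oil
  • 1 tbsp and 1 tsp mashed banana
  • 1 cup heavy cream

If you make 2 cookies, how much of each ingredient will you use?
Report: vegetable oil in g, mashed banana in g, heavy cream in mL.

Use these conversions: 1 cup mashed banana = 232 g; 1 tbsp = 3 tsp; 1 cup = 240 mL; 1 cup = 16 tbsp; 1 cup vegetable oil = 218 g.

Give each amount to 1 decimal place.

vegetable oil: 5.7 g; mashed banana: 2.4 g; heavy cream: 30.0 mL

Scaling factor: 2/16 = 1/8 = 0.125.
vegetable oil: (3 tbsp + 1 tsp = 10/3 tbsp) × 1/8 ÷ 16 tbsp/cup × 218 g/cup ≈ 5.7 g
mashed banana: (1 tbsp + 1 tsp = 4/3 tbsp) × 1/8 ÷ 16 tbsp/cup × 232 g/cup ≈ 2.4 g
heavy cream: 1 cup × 1/8 × 240 mL/cup = 30.0 mL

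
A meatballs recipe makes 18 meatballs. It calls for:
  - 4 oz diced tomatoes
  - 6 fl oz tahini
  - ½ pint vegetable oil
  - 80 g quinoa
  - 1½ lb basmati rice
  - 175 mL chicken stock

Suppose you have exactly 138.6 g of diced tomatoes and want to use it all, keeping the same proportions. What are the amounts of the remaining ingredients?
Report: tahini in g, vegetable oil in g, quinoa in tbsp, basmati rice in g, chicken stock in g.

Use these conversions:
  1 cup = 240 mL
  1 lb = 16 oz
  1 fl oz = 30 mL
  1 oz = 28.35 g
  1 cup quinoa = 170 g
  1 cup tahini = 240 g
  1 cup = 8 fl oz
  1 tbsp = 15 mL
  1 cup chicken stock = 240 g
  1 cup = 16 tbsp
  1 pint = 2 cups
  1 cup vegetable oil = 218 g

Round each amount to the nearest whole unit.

tahini: 220 g; vegetable oil: 266 g; quinoa: 9 tbsp; basmati rice: 832 g; chicken stock: 214 g

The original recipe has 113.4 g of diced tomatoes, so the scaling factor is 138.6 ÷ 113.4 = 11/9.
tahini: 6 fl oz × 11/9 ÷ 8 fl oz/cup × 240 g/cup = 220 g
vegetable oil: 0.5 pint × 11/9 × 2 cup/pint × 218 g/cup ≈ 266 g
quinoa: 80 g × 11/9 ÷ 170 g/cup × 16 tbsp/cup ≈ 9 tbsp
basmati rice: 1.5 lb × 11/9 × 16 oz/lb × 28.35 g/oz ≈ 832 g
chicken stock: 175 mL × 11/9 ÷ 240 mL/cup × 240 g/cup ≈ 214 g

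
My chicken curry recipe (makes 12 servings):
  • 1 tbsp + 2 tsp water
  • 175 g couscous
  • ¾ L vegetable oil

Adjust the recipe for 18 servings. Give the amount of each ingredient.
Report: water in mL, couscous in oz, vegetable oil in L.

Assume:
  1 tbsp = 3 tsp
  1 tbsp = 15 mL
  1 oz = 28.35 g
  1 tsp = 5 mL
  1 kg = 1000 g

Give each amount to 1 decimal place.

Scaling factor: 18/12 = 3/2 = 1.5.
water: (1 tbsp + 2 tsp = 5/3 tbsp) × 3/2 × 15 mL/tbsp = 37.5 mL
couscous: 175 g × 3/2 ÷ 28.35 g/oz ≈ 9.3 oz
vegetable oil: 0.75 L × 3/2 ≈ 1.1 L

water: 37.5 mL; couscous: 9.3 oz; vegetable oil: 1.1 L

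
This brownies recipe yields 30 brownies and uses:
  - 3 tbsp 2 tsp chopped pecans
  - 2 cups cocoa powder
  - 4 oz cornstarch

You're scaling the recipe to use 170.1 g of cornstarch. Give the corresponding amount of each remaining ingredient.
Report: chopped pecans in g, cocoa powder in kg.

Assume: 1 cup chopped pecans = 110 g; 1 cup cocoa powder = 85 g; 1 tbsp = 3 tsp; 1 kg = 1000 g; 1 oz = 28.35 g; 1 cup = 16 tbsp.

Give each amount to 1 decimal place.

The original recipe has 113.4 g of cornstarch, so the scaling factor is 170.1 ÷ 113.4 = 3/2 = 1.5.
chopped pecans: (3 tbsp + 2 tsp = 11/3 tbsp) × 3/2 ÷ 16 tbsp/cup × 110 g/cup ≈ 37.8 g
cocoa powder: 2 cup × 3/2 × 85 g/cup ÷ 1000 g/kg ≈ 0.3 kg

chopped pecans: 37.8 g; cocoa powder: 0.3 kg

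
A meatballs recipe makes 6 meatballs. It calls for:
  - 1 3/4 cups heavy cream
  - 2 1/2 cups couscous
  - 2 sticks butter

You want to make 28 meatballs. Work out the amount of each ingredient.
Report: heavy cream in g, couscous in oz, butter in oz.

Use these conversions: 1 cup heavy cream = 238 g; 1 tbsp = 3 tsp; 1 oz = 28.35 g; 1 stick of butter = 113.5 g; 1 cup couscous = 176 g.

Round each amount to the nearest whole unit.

Scaling factor: 28/6 = 14/3.
heavy cream: 1.75 cup × 14/3 × 238 g/cup ≈ 1944 g
couscous: 2.5 cup × 14/3 × 176 g/cup ÷ 28.35 g/oz ≈ 72 oz
butter: 2 stick × 14/3 × 113.5 g/stick ÷ 28.35 g/oz ≈ 37 oz

heavy cream: 1944 g; couscous: 72 oz; butter: 37 oz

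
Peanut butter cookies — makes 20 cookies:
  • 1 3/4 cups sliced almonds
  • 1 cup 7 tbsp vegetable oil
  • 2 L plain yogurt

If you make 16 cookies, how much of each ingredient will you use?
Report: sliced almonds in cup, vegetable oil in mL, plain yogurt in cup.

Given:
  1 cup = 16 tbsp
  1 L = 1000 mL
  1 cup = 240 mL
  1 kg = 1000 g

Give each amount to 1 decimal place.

sliced almonds: 1.4 cup; vegetable oil: 276.0 mL; plain yogurt: 6.7 cup

Scaling factor: 16/20 = 4/5 = 0.8.
sliced almonds: 1.75 cup × 4/5 = 1.4 cup
vegetable oil: (1 cup + 7 tbsp = 1.4375 cup) × 4/5 × 240 mL/cup = 276.0 mL
plain yogurt: 2 L × 4/5 × 1000 mL/L ÷ 240 mL/cup ≈ 6.7 cup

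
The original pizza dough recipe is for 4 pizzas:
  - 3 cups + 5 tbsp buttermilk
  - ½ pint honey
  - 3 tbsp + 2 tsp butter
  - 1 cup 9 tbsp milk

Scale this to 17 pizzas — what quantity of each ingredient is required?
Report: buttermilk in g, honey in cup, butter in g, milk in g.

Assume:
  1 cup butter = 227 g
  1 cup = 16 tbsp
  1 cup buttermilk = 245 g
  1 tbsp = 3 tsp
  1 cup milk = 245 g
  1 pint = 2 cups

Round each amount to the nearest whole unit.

Scaling factor: 17/4 = 4.25.
buttermilk: (3 cup + 5 tbsp = 3.3125 cup) × 17/4 × 245 g/cup ≈ 3449 g
honey: 0.5 pint × 17/4 × 2 cup/pint ≈ 4 cup
butter: (3 tbsp + 2 tsp = 11/3 tbsp) × 17/4 ÷ 16 tbsp/cup × 227 g/cup ≈ 221 g
milk: (1 cup + 9 tbsp = 1.5625 cup) × 17/4 × 245 g/cup ≈ 1627 g

buttermilk: 3449 g; honey: 4 cup; butter: 221 g; milk: 1627 g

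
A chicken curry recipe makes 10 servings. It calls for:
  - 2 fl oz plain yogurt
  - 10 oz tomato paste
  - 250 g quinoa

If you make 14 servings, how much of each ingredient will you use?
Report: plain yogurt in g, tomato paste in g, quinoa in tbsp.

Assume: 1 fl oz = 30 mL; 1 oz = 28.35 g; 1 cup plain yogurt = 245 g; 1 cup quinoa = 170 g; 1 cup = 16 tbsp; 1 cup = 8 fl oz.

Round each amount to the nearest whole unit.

Scaling factor: 14/10 = 7/5 = 1.4.
plain yogurt: 2 fl oz × 7/5 ÷ 8 fl oz/cup × 245 g/cup ≈ 86 g
tomato paste: 10 oz × 7/5 × 28.35 g/oz ≈ 397 g
quinoa: 250 g × 7/5 ÷ 170 g/cup × 16 tbsp/cup ≈ 33 tbsp

plain yogurt: 86 g; tomato paste: 397 g; quinoa: 33 tbsp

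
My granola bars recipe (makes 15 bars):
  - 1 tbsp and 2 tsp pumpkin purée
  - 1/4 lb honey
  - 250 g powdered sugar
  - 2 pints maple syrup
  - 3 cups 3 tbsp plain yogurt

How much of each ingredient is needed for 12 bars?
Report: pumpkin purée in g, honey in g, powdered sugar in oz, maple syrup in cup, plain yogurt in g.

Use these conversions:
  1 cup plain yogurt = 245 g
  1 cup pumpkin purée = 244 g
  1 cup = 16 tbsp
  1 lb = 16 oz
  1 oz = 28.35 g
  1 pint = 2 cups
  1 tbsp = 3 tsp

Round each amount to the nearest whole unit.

Scaling factor: 12/15 = 4/5 = 0.8.
pumpkin purée: (1 tbsp + 2 tsp = 5/3 tbsp) × 4/5 ÷ 16 tbsp/cup × 244 g/cup ≈ 20 g
honey: 0.25 lb × 4/5 × 16 oz/lb × 28.35 g/oz ≈ 91 g
powdered sugar: 250 g × 4/5 ÷ 28.35 g/oz ≈ 7 oz
maple syrup: 2 pint × 4/5 × 2 cup/pint ≈ 3 cup
plain yogurt: (3 cup + 3 tbsp = 3.1875 cup) × 4/5 × 245 g/cup ≈ 625 g

pumpkin purée: 20 g; honey: 91 g; powdered sugar: 7 oz; maple syrup: 3 cup; plain yogurt: 625 g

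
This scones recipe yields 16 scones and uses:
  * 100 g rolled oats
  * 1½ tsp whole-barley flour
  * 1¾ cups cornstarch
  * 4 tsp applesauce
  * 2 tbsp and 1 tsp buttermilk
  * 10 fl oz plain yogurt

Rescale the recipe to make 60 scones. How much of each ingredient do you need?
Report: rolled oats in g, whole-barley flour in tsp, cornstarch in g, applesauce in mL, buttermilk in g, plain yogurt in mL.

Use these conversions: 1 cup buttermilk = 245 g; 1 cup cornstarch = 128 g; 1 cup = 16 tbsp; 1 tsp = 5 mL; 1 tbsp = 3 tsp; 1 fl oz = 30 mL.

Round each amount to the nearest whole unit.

rolled oats: 375 g; whole-barley flour: 6 tsp; cornstarch: 840 g; applesauce: 75 mL; buttermilk: 134 g; plain yogurt: 1125 mL

Scaling factor: 60/16 = 15/4 = 3.75.
rolled oats: 100 g × 15/4 = 375 g
whole-barley flour: 1.5 tsp × 15/4 ≈ 6 tsp
cornstarch: 1.75 cup × 15/4 × 128 g/cup = 840 g
applesauce: 4 tsp × 15/4 × 5 mL/tsp = 75 mL
buttermilk: (2 tbsp + 1 tsp = 7/3 tbsp) × 15/4 ÷ 16 tbsp/cup × 245 g/cup ≈ 134 g
plain yogurt: 10 fl oz × 15/4 × 30 mL/fl oz = 1125 mL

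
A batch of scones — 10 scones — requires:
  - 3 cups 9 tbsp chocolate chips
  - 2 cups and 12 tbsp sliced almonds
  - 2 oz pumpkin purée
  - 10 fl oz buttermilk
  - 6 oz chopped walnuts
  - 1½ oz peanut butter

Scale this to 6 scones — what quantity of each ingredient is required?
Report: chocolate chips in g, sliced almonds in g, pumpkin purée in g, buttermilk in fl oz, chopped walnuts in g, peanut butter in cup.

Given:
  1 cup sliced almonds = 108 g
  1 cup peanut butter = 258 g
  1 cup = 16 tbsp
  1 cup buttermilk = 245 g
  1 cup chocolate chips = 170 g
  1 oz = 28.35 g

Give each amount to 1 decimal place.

Scaling factor: 6/10 = 3/5 = 0.6.
chocolate chips: (3 cup + 9 tbsp = 3.5625 cup) × 3/5 × 170 g/cup ≈ 363.4 g
sliced almonds: (2 cup + 12 tbsp = 2.75 cup) × 3/5 × 108 g/cup = 178.2 g
pumpkin purée: 2 oz × 3/5 × 28.35 g/oz ≈ 34.0 g
buttermilk: 10 fl oz × 3/5 = 6.0 fl oz
chopped walnuts: 6 oz × 3/5 × 28.35 g/oz ≈ 102.1 g
peanut butter: 1.5 oz × 3/5 × 28.35 g/oz ÷ 258 g/cup ≈ 0.1 cup

chocolate chips: 363.4 g; sliced almonds: 178.2 g; pumpkin purée: 34.0 g; buttermilk: 6.0 fl oz; chopped walnuts: 102.1 g; peanut butter: 0.1 cup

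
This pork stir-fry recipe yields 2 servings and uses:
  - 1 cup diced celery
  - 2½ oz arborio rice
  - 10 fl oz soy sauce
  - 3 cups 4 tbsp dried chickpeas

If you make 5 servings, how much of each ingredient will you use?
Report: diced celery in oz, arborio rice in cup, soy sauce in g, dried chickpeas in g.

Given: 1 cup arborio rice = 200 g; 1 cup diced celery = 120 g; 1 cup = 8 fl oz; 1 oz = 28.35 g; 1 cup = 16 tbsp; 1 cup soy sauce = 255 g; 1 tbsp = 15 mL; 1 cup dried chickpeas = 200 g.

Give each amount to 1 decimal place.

diced celery: 10.6 oz; arborio rice: 0.9 cup; soy sauce: 796.9 g; dried chickpeas: 1625.0 g

Scaling factor: 5/2 = 2.5.
diced celery: 1 cup × 5/2 × 120 g/cup ÷ 28.35 g/oz ≈ 10.6 oz
arborio rice: 2.5 oz × 5/2 × 28.35 g/oz ÷ 200 g/cup ≈ 0.9 cup
soy sauce: 10 fl oz × 5/2 ÷ 8 fl oz/cup × 255 g/cup ≈ 796.9 g
dried chickpeas: (3 cup + 4 tbsp = 3.25 cup) × 5/2 × 200 g/cup = 1625.0 g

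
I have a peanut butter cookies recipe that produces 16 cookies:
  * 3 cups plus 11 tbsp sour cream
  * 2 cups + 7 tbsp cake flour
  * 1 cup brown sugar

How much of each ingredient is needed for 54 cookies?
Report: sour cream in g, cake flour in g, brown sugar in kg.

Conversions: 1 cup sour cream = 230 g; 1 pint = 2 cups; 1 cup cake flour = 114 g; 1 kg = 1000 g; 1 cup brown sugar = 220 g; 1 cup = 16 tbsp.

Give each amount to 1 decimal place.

Scaling factor: 54/16 = 27/8 = 3.375.
sour cream: (3 cup + 11 tbsp = 3.6875 cup) × 27/8 × 230 g/cup ≈ 2862.4 g
cake flour: (2 cup + 7 tbsp = 2.4375 cup) × 27/8 × 114 g/cup ≈ 937.8 g
brown sugar: 1 cup × 27/8 × 220 g/cup ÷ 1000 g/kg ≈ 0.7 kg

sour cream: 2862.4 g; cake flour: 937.8 g; brown sugar: 0.7 kg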